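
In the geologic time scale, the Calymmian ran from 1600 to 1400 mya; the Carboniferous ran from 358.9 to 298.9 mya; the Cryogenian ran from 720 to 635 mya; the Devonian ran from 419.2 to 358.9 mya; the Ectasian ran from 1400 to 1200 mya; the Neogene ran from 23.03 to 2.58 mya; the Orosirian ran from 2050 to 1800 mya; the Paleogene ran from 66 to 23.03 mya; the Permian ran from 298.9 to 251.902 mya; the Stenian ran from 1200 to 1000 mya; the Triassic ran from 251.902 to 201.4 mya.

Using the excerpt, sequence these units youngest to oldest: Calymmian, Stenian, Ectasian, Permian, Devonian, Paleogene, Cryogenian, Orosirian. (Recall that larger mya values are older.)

The oldest of these is Orosirian (starts 2050 Ma) and the youngest is Paleogene (ends 23.03 Ma).
In between, by decreasing start age: Calymmian (1600), Ectasian (1400), Stenian (1200), Cryogenian (720), Devonian (419.2), Permian (298.9).
Listing youngest first means reversing that sequence.

Paleogene, Permian, Devonian, Cryogenian, Stenian, Ectasian, Calymmian, Orosirian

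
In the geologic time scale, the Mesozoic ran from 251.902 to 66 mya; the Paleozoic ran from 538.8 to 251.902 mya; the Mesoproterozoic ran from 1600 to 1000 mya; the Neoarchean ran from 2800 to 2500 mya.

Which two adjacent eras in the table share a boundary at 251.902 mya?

The Paleozoic ends at 251.902 mya and the Mesozoic begins at 251.902 mya, so they share that boundary.

Paleozoic and Mesozoic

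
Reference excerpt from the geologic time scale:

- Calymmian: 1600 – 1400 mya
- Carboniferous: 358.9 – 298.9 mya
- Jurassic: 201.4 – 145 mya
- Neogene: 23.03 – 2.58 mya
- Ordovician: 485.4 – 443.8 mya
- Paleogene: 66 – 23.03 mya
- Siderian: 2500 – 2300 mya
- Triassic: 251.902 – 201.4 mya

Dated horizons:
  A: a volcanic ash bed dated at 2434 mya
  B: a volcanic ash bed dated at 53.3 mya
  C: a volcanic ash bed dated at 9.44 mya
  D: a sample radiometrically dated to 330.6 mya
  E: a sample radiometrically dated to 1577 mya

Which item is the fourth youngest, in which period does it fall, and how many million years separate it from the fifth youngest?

Sorted youngest-first by Ma: C (9.44), B (53.3), D (330.6), E (1577), A (2434).
The fourth youngest is E at 1577 Ma, which lies in 1600–1400 Ma: the Calymmian.
The fifth youngest is A at 2434 Ma; separation = |1577 − 2434| = 857 Myr.

E, in the Calymmian; 857 million years to A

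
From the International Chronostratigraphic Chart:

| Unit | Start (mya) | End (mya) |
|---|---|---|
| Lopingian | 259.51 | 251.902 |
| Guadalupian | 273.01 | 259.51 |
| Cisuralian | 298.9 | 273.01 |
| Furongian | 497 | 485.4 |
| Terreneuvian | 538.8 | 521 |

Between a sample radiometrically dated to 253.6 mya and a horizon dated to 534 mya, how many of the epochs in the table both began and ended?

3

534 Ma sits inside the Terreneuvian (538.8–521) and 253.6 Ma inside the Lopingian (259.51–251.902); neither of those is wholly between the two dates.
The listed epochs lying completely between them are Furongian, Cisuralian, Guadalupian — 3 in all.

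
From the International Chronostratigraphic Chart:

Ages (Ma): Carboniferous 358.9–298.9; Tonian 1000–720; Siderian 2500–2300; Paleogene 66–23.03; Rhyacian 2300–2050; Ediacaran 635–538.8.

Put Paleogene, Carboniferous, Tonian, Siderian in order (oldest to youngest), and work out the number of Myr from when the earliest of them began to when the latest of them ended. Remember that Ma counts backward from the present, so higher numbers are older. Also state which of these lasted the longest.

Start ages (Ma): Siderian 2500, Tonian 1000, Carboniferous 358.9, Paleogene 66.
Ordered oldest to youngest: Siderian, Tonian, Carboniferous, Paleogene.
Span = 2500 − 23.03 = 2476.97 Myr.
Durations: Carboniferous 60, Tonian 280, Siderian 200, Paleogene 42.97 → longest is Tonian (280 Myr).

Siderian, Tonian, Carboniferous, Paleogene; total span 2476.97 Myr; longest is Tonian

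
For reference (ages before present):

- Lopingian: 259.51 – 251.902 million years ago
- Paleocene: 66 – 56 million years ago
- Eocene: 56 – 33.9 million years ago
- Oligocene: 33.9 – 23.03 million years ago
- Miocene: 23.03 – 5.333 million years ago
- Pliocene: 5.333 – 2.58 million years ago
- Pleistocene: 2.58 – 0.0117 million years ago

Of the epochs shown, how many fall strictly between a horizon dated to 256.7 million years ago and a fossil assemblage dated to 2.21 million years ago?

The older date is 256.7 Ma and the younger is 2.21 Ma.
Epochs with start < 256.7 and end > 2.21 Ma: Paleocene (66–56), Eocene (56–33.9), Oligocene (33.9–23.03), Miocene (23.03–5.333), Pliocene (5.333–2.58).
That is 5 complete epochs.

5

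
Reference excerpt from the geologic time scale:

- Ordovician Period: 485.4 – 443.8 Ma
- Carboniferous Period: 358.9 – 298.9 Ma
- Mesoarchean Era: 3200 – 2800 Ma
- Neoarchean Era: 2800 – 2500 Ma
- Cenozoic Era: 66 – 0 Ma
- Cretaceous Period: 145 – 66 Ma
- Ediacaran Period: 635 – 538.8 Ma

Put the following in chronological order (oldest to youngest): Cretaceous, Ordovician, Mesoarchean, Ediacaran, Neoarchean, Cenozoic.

Mesoarchean, Neoarchean, Ediacaran, Ordovician, Cretaceous, Cenozoic

The oldest of these is Mesoarchean (starts 3200 Ma) and the youngest is Cenozoic (ends 0 Ma).
In between, by decreasing start age: Neoarchean (2800), Ediacaran (635), Ordovician (485.4), Cretaceous (145).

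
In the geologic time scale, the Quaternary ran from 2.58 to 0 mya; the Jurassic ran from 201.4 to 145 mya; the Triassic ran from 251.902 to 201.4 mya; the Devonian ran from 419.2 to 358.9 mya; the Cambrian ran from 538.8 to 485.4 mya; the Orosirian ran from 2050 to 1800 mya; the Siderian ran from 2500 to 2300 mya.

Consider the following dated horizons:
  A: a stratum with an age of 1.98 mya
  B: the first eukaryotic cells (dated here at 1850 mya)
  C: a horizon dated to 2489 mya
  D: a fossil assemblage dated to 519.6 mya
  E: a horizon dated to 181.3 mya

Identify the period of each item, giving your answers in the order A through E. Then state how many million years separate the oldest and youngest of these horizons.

A: 1.98 Ma lies in 2.58–0 Ma, so Quaternary.
B: 1850 Ma lies in 2050–1800 Ma, so Orosirian.
C: 2489 Ma lies in 2500–2300 Ma, so Siderian.
D: 519.6 Ma lies in 538.8–485.4 Ma, so Cambrian.
E: 181.3 Ma lies in 201.4–145 Ma, so Jurassic.
Oldest = 2489 Ma, youngest = 1.98 Ma → span 2487.02 Myr.

A — Quaternary; B — Orosirian; C — Siderian; D — Cambrian; E — Jurassic; span 2487.02 million years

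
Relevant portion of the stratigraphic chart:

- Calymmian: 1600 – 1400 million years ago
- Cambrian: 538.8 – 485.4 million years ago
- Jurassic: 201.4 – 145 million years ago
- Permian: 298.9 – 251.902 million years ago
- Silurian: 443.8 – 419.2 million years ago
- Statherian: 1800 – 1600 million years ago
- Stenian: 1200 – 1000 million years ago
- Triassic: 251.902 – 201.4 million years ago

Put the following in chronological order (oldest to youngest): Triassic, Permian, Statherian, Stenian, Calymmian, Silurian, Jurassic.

Read off each span (Ma): Triassic 251.902–201.4; Permian 298.9–251.902; Statherian 1800–1600; Stenian 1200–1000; Calymmian 1600–1400; Silurian 443.8–419.2; Jurassic 201.4–145.
Larger Ma is older, so oldest→youngest is Statherian, Calymmian, Stenian, Silurian, Permian, Triassic, Jurassic.

Statherian, Calymmian, Stenian, Silurian, Permian, Triassic, Jurassic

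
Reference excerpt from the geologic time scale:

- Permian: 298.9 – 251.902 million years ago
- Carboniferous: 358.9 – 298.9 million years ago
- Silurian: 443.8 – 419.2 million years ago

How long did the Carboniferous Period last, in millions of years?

358.9 − 298.9 = 60 million years.

60 million years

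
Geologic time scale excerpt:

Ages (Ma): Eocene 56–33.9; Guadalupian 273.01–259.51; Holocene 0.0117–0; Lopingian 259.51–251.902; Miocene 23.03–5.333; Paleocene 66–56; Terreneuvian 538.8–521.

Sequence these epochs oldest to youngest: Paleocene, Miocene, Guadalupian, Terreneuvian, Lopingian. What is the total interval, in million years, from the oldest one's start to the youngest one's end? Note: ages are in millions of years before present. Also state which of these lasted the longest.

Terreneuvian → Guadalupian → Lopingian → Paleocene → Miocene; total span 533.467 Myr; longest is Terreneuvian

Start ages (Ma): Terreneuvian 538.8, Guadalupian 273.01, Lopingian 259.51, Paleocene 66, Miocene 23.03.
Ordered oldest to youngest: Terreneuvian, Guadalupian, Lopingian, Paleocene, Miocene.
Span = 538.8 − 5.333 = 533.467 Myr.
Durations: Terreneuvian 17.8, Lopingian 7.608, Guadalupian 13.5, Paleocene 10, Miocene 17.697 → longest is Terreneuvian (17.8 Myr).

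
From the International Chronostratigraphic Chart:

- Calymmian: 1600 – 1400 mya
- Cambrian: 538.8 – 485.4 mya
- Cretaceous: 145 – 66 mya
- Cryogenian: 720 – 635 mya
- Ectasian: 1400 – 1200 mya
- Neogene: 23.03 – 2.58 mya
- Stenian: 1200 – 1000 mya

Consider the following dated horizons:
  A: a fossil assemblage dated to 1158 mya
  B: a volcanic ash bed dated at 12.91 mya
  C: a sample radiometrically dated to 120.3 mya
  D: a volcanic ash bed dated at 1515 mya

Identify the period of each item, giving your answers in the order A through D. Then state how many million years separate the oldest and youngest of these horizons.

Match each age against the start–end ranges in the excerpt: A = 1158 Ma → Stenian (1200–1000); B = 12.91 Ma → Neogene (23.03–2.58); C = 120.3 Ma → Cretaceous (145–66); D = 1515 Ma → Calymmian (1600–1400).
The largest age is 1515 Ma and the smallest is 12.91 Ma; their difference is 1502.09 Myr.

A — Stenian; B — Neogene; C — Cretaceous; D — Calymmian; span 1502.09 million years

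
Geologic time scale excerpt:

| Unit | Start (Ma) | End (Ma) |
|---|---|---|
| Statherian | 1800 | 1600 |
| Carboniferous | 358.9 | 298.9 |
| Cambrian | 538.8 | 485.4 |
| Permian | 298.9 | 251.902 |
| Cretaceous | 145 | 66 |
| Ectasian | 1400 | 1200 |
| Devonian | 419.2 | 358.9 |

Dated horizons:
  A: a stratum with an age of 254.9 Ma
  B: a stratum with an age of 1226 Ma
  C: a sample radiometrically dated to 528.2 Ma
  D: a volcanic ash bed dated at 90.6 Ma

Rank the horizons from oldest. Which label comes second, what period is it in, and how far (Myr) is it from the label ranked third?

C, in the Cambrian; 273.3 million years to A

Sorted oldest-first by Ma: B (1226), C (528.2), A (254.9), D (90.6).
The second oldest is C at 528.2 Ma, which lies in 538.8–485.4 Ma: the Cambrian.
The third oldest is A at 254.9 Ma; separation = |528.2 − 254.9| = 273.3 Myr.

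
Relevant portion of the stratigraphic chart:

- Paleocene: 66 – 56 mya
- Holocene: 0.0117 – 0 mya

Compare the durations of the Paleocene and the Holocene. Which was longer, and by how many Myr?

Paleocene, by 9.9883 million years

Paleocene: 66 − 56 = 10 Myr.
Holocene: 0.0117 − 0 = 0.0117 Myr.
Difference: 10 − 0.0117 = 9.9883 Myr, so the Paleocene was longer.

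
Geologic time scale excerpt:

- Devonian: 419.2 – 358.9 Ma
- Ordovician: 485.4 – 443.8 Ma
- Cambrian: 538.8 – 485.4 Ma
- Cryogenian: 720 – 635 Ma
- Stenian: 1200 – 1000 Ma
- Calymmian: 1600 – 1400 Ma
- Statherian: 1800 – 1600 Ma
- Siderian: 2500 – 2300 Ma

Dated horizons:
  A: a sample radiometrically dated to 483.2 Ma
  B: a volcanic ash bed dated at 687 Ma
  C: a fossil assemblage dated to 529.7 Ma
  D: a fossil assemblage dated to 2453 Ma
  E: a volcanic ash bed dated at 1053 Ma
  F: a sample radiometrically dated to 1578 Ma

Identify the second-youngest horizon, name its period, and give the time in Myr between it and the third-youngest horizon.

C, in the Cambrian; 157.3 million years to B

Sorted youngest-first by Ma: A (483.2), C (529.7), B (687), E (1053), F (1578), D (2453).
The second youngest is C at 529.7 Ma, which lies in 538.8–485.4 Ma: the Cambrian.
The third youngest is B at 687 Ma; separation = |529.7 − 687| = 157.3 Myr.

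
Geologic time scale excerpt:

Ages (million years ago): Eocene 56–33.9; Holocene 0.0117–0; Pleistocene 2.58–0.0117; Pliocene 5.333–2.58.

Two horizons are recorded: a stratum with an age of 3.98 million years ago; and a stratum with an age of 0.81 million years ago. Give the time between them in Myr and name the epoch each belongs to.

3.17 million years apart; the first in the Pliocene, the second in the Pleistocene

Elapsed time: 3.98 − 0.81 = 3.17 Myr.
3.98 Ma lies within 5.333–2.58 Ma: Pliocene.
0.81 Ma lies within 2.58–0.0117 Ma: Pleistocene.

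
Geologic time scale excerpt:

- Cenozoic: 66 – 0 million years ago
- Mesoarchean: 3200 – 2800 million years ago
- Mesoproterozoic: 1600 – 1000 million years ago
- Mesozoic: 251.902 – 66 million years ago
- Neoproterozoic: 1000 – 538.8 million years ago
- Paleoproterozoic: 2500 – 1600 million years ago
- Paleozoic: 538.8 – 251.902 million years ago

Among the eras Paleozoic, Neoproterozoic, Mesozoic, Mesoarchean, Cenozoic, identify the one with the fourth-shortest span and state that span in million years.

Start − end for each: Paleozoic 538.8 − 251.902 = 286.898; Neoproterozoic 1000 − 538.8 = 461.2; Mesozoic 251.902 − 66 = 185.902; Mesoarchean 3200 − 2800 = 400; Cenozoic 66 − 0 = 66.
Ranking these from shortest: Cenozoic < Mesozoic < Paleozoic < Mesoarchean < Neoproterozoic.
Position 4 in that ranking is Mesoarchean, which lasted 400 Myr.

Mesoarchean, 400 million years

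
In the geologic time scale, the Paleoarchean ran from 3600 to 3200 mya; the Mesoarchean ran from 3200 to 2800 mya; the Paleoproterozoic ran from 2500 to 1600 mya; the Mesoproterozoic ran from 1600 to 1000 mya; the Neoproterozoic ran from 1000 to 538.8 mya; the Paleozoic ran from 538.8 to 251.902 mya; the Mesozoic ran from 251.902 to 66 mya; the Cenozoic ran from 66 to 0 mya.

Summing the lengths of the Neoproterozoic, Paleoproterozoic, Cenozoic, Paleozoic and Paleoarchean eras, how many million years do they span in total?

Each duration: Neoproterozoic = 461.2; Paleoproterozoic = 900; Cenozoic = 66; Paleozoic = 286.898; Paleoarchean = 400.
Sum: 461.2 + 900 + 66 + 286.898 + 400 = 2114.098 Myr.

2114.098 million years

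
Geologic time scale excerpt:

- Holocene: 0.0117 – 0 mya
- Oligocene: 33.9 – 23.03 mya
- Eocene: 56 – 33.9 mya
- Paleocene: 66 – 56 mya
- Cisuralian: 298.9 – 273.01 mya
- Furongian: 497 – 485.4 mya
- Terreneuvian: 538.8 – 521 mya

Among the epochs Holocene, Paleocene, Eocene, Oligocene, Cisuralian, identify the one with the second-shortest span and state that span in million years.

Start − end for each: Holocene 0.0117 − 0 = 0.0117; Paleocene 66 − 56 = 10; Eocene 56 − 33.9 = 22.1; Oligocene 33.9 − 23.03 = 10.87; Cisuralian 298.9 − 273.01 = 25.89.
Ranking these from shortest: Holocene < Paleocene < Oligocene < Eocene < Cisuralian.
Position 2 in that ranking is Paleocene, which lasted 10 Myr.

Paleocene, 10 million years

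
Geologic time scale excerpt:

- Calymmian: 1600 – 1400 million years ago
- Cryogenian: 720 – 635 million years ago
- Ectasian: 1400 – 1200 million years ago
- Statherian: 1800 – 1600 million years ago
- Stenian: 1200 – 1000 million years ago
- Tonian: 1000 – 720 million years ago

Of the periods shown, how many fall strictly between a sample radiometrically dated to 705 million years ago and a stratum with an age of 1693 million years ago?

4

1693 Ma sits inside the Statherian (1800–1600) and 705 Ma inside the Cryogenian (720–635); neither of those is wholly between the two dates.
The listed periods lying completely between them are Calymmian, Ectasian, Stenian, Tonian — 4 in all.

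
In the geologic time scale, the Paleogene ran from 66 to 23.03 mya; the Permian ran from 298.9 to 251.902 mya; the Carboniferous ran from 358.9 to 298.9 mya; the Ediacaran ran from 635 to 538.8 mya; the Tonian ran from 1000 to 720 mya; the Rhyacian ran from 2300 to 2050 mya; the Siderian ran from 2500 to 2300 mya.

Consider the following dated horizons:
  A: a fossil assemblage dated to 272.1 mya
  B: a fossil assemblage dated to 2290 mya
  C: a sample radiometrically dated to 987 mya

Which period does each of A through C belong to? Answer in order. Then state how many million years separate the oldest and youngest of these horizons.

A: 272.1 Ma lies in 298.9–251.902 Ma, so Permian.
B: 2290 Ma lies in 2300–2050 Ma, so Rhyacian.
C: 987 Ma lies in 1000–720 Ma, so Tonian.
Oldest = 2290 Ma, youngest = 272.1 Ma → span 2017.9 Myr.

A — Permian; B — Rhyacian; C — Tonian; span 2017.9 million years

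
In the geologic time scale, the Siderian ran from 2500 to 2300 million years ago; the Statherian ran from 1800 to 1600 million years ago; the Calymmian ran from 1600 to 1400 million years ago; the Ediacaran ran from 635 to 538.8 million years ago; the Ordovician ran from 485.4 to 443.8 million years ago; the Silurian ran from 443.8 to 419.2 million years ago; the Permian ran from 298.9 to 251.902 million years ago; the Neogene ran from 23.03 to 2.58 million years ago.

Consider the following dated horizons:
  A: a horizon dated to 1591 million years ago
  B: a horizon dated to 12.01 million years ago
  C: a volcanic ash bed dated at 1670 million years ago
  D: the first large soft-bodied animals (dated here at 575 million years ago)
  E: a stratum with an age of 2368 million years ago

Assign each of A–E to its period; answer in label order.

A: 1591 Ma lies in 1600–1400 Ma, so Calymmian.
B: 12.01 Ma lies in 23.03–2.58 Ma, so Neogene.
C: 1670 Ma lies in 1800–1600 Ma, so Statherian.
D: 575 Ma lies in 635–538.8 Ma, so Ediacaran.
E: 2368 Ma lies in 2500–2300 Ma, so Siderian.

A — Calymmian; B — Neogene; C — Statherian; D — Ediacaran; E — Siderian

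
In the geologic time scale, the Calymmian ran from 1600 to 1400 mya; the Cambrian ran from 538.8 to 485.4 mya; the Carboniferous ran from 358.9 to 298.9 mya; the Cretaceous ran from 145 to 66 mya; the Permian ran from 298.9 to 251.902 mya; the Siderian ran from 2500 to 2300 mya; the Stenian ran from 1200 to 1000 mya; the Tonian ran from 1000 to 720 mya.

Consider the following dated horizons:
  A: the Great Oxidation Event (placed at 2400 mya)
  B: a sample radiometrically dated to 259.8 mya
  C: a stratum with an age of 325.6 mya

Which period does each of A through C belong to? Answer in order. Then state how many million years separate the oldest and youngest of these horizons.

A — Siderian; B — Permian; C — Carboniferous; span 2140.2 million years

Match each age against the start–end ranges in the excerpt: A = 2400 Ma → Siderian (2500–2300); B = 259.8 Ma → Permian (298.9–251.902); C = 325.6 Ma → Carboniferous (358.9–298.9).
The largest age is 2400 Ma and the smallest is 259.8 Ma; their difference is 2140.2 Myr.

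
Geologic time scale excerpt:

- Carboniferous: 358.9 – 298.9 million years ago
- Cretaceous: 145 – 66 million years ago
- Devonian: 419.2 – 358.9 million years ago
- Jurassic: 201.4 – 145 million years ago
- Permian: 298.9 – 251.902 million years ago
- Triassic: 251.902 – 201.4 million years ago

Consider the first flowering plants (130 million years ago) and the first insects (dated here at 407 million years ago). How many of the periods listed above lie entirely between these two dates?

407 Ma sits inside the Devonian (419.2–358.9) and 130 Ma inside the Cretaceous (145–66); neither of those is wholly between the two dates.
The listed periods lying completely between them are Carboniferous, Permian, Triassic, Jurassic — 4 in all.

4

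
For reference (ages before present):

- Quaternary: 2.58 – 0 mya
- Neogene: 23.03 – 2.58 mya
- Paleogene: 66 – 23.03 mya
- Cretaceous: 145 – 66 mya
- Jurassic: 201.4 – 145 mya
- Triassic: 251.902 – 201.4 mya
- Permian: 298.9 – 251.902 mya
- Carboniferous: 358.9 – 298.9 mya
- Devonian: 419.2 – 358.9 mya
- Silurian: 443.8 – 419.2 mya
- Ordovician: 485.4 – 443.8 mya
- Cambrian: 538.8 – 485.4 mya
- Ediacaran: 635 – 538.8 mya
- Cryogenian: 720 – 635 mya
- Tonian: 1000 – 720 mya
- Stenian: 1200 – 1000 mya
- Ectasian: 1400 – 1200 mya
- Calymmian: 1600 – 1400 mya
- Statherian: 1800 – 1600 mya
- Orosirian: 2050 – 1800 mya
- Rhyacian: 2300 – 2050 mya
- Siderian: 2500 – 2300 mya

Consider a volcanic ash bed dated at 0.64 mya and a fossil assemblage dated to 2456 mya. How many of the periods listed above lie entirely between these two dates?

2456 Ma sits inside the Siderian (2500–2300) and 0.64 Ma inside the Quaternary (2.58–0); neither of those is wholly between the two dates.
The listed periods lying completely between them are Rhyacian, Orosirian, Statherian, Calymmian, Ectasian, Stenian, Tonian, Cryogenian, Ediacaran, Cambrian, Ordovician, Silurian, Devonian, Carboniferous, Permian, Triassic, Jurassic, Cretaceous, Paleogene, Neogene — 20 in all.

20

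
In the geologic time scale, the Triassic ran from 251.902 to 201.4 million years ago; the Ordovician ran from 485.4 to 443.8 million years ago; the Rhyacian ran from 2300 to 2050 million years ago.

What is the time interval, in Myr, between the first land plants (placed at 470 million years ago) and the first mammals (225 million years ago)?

470 − 225 = 245 million years.

245 million years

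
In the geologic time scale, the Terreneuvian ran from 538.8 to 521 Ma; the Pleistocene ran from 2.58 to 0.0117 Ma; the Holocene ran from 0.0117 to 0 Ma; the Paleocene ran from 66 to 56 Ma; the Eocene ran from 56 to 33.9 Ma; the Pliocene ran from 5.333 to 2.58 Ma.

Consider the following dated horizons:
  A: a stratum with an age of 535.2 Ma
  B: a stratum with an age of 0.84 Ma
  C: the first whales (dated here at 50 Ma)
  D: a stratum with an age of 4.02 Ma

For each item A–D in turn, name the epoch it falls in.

A — Terreneuvian; B — Pleistocene; C — Eocene; D — Pliocene

A: 535.2 Ma lies in 538.8–521 Ma, so Terreneuvian.
B: 0.84 Ma lies in 2.58–0.0117 Ma, so Pleistocene.
C: 50 Ma lies in 56–33.9 Ma, so Eocene.
D: 4.02 Ma lies in 5.333–2.58 Ma, so Pliocene.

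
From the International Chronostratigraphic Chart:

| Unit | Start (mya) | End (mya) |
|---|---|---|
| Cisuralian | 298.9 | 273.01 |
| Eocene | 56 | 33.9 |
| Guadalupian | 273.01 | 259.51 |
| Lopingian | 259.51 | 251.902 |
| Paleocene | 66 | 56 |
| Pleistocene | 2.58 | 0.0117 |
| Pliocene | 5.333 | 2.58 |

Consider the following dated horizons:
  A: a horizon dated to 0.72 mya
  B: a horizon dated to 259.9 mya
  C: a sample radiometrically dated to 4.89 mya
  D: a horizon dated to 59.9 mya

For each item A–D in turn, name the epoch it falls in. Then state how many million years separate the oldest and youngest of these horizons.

A — Pleistocene; B — Guadalupian; C — Pliocene; D — Paleocene; span 259.18 million years

Match each age against the start–end ranges in the excerpt: A = 0.72 Ma → Pleistocene (2.58–0.0117); B = 259.9 Ma → Guadalupian (273.01–259.51); C = 4.89 Ma → Pliocene (5.333–2.58); D = 59.9 Ma → Paleocene (66–56).
The largest age is 259.9 Ma and the smallest is 0.72 Ma; their difference is 259.18 Myr.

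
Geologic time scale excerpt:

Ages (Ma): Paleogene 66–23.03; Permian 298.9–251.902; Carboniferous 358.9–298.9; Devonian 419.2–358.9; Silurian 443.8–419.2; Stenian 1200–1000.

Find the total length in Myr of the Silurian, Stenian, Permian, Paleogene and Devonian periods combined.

Duration is start − end for each: (443.8 − 419.2) + (1200 − 1000) + (298.9 − 251.902) + (66 − 23.03) + (419.2 − 358.9).
That is 24.6 + 200 + 46.998 + 42.97 + 60.3, which totals 374.868 million years.

374.868 million years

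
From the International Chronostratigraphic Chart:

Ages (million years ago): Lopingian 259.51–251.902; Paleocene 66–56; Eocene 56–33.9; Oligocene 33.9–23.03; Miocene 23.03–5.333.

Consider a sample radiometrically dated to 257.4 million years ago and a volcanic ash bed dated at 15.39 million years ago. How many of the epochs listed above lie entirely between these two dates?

257.4 Ma sits inside the Lopingian (259.51–251.902) and 15.39 Ma inside the Miocene (23.03–5.333); neither of those is wholly between the two dates.
The listed epochs lying completely between them are Paleocene, Eocene, Oligocene — 3 in all.

3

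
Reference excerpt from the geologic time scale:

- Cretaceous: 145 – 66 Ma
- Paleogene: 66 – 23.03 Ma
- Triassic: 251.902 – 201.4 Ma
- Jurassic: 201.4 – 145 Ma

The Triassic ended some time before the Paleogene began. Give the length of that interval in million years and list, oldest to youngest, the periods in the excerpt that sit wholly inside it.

135.4 million years; Jurassic, Cretaceous

The Triassic closes at 201.4 Ma and the Paleogene opens at 66 Ma, so the interval is 201.4 − 66 = 135.4 Myr.
A period fits inside if it starts at or after 201.4 Ma and ends at or before 66 Ma; oldest first that gives Jurassic, Cretaceous.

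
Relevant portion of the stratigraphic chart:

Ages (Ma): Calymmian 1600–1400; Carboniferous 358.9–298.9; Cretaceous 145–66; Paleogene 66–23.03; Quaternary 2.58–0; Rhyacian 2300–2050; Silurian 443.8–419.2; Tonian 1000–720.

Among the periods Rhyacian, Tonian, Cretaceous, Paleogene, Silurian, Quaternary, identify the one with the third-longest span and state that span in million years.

Start − end for each: Rhyacian 2300 − 2050 = 250; Tonian 1000 − 720 = 280; Cretaceous 145 − 66 = 79; Paleogene 66 − 23.03 = 42.97; Silurian 443.8 − 419.2 = 24.6; Quaternary 2.58 − 0 = 2.58.
Ranking these from longest: Tonian > Rhyacian > Cretaceous > Paleogene > Silurian > Quaternary.
Position 3 in that ranking is Cretaceous, which lasted 79 Myr.

Cretaceous, 79 million years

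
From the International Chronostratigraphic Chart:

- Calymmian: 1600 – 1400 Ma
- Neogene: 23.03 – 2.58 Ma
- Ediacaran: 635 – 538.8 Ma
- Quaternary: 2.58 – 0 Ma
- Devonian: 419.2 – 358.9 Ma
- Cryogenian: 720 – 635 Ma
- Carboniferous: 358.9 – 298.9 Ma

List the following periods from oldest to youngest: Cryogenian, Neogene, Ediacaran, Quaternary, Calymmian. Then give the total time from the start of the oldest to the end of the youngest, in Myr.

Start ages (Ma): Calymmian 1600, Cryogenian 720, Ediacaran 635, Neogene 23.03, Quaternary 2.58.
Ordered oldest to youngest: Calymmian, Cryogenian, Ediacaran, Neogene, Quaternary.
Span = 1600 − 0 = 1600 Myr.

Calymmian → Cryogenian → Ediacaran → Neogene → Quaternary; total span 1600 Myr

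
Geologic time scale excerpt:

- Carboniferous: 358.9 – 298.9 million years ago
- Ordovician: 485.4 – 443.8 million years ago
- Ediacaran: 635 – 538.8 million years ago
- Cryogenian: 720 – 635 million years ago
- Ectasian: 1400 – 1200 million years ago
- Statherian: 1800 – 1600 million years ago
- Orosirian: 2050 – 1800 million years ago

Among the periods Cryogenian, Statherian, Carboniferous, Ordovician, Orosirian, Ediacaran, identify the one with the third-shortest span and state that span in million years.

Start − end for each: Cryogenian 720 − 635 = 85; Statherian 1800 − 1600 = 200; Carboniferous 358.9 − 298.9 = 60; Ordovician 485.4 − 443.8 = 41.6; Orosirian 2050 − 1800 = 250; Ediacaran 635 − 538.8 = 96.2.
Ranking these from shortest: Ordovician < Carboniferous < Cryogenian < Ediacaran < Statherian < Orosirian.
Position 3 in that ranking is Cryogenian, which lasted 85 Myr.

Cryogenian, 85 million years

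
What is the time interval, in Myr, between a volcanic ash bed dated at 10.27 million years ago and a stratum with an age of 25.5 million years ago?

15.23 million years

25.5 − 10.27 = 15.23 million years.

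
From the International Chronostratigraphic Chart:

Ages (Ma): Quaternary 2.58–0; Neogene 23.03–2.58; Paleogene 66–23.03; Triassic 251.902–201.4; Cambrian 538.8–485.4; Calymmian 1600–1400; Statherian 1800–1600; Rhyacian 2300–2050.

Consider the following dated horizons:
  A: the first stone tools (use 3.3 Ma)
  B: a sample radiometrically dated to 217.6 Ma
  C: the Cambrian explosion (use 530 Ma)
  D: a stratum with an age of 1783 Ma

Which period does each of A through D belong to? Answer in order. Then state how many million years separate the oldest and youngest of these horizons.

A — Neogene; B — Triassic; C — Cambrian; D — Statherian; span 1779.7 million years

Match each age against the start–end ranges in the excerpt: A = 3.3 Ma → Neogene (23.03–2.58); B = 217.6 Ma → Triassic (251.902–201.4); C = 530 Ma → Cambrian (538.8–485.4); D = 1783 Ma → Statherian (1800–1600).
The largest age is 1783 Ma and the smallest is 3.3 Ma; their difference is 1779.7 Myr.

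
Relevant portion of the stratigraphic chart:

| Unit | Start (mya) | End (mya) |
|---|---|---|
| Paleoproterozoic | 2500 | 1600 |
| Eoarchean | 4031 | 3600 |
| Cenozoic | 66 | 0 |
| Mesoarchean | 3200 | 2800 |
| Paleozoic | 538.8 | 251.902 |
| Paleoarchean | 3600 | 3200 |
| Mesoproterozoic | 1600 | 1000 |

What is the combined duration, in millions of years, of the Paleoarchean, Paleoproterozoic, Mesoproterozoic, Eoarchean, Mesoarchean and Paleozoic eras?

Duration is start − end for each: (3600 − 3200) + (2500 − 1600) + (1600 − 1000) + (4031 − 3600) + (3200 − 2800) + (538.8 − 251.902).
That is 400 + 900 + 600 + 431 + 400 + 286.898, which totals 3017.898 million years.

3017.898 million years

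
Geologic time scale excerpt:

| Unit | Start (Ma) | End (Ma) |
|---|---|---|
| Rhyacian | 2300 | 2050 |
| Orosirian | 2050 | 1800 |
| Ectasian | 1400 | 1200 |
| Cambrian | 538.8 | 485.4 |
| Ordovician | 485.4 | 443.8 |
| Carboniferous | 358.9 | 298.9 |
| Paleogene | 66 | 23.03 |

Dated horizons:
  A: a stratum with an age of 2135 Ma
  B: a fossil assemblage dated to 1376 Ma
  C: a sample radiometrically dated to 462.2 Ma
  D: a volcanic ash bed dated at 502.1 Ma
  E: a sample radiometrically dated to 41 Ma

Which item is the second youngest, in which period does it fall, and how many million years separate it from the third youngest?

Sorted youngest-first by Ma: E (41), C (462.2), D (502.1), B (1376), A (2135).
The second youngest is C at 462.2 Ma, which lies in 485.4–443.8 Ma: the Ordovician.
The third youngest is D at 502.1 Ma; separation = |462.2 − 502.1| = 39.9 Myr.

C, in the Ordovician; 39.9 million years to D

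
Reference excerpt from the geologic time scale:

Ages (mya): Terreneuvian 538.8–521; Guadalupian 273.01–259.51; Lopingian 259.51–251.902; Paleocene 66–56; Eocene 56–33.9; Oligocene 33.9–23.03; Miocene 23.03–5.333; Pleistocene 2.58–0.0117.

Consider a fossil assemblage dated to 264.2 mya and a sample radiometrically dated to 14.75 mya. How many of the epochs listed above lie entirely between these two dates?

264.2 Ma sits inside the Guadalupian (273.01–259.51) and 14.75 Ma inside the Miocene (23.03–5.333); neither of those is wholly between the two dates.
The listed epochs lying completely between them are Lopingian, Paleocene, Eocene, Oligocene — 4 in all.

4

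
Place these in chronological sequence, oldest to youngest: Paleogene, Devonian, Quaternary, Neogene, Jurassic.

Devonian, then Jurassic, then Paleogene, then Neogene, then Quaternary

Group by era (each group listed oldest first) — Paleozoic: Devonian; Mesozoic: Jurassic; Cenozoic: Paleogene, Neogene, Quaternary. The eras run Paleozoic → Mesozoic → Cenozoic. Concatenating the groups in that era order gives oldest to youngest directly.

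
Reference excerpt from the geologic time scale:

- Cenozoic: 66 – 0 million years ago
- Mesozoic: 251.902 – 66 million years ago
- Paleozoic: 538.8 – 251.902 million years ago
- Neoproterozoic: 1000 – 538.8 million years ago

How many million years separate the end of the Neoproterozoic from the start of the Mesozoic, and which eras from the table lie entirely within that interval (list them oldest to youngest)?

286.898 million years; Paleozoic

End of Neoproterozoic = 538.8 Ma; start of Mesozoic = 251.902 Ma.
Gap = 538.8 − 251.902 = 286.898 Myr.
Eras wholly inside 538.8–251.902 Ma: Paleozoic (538.8–251.902).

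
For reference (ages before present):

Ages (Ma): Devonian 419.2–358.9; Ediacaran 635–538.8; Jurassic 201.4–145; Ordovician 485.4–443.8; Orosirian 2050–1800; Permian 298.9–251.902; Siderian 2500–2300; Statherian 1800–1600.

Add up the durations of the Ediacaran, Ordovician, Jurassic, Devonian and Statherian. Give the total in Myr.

454.5 million years

Duration is start − end for each: (635 − 538.8) + (485.4 − 443.8) + (201.4 − 145) + (419.2 − 358.9) + (1800 − 1600).
That is 96.2 + 41.6 + 56.4 + 60.3 + 200, which totals 454.5 million years.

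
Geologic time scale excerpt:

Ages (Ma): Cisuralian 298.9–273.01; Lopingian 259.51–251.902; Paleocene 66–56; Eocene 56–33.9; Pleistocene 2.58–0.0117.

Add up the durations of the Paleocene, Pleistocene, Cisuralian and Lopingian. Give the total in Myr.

Each duration: Paleocene = 10; Pleistocene = 2.5683; Cisuralian = 25.89; Lopingian = 7.608.
Sum: 10 + 2.5683 + 25.89 + 7.608 = 46.0663 Myr.

46.0663 million years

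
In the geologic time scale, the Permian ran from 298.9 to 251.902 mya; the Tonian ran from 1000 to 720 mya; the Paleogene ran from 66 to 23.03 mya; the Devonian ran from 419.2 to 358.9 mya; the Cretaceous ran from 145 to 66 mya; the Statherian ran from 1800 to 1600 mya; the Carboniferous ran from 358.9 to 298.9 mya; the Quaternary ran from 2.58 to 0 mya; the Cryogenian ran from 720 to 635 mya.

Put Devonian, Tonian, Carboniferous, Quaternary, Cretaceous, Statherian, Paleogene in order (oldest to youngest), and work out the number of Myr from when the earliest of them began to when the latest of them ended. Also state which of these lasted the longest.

Statherian → Tonian → Devonian → Carboniferous → Cretaceous → Paleogene → Quaternary; total span 1800 Myr; longest is Tonian

From the excerpt: Devonian 419.2–358.9; Tonian 1000–720; Carboniferous 358.9–298.9; Quaternary 2.58–0; Cretaceous 145–66; Statherian 1800–1600; Paleogene 66–23.03 (Ma).
Larger Ma is earlier, so the oldest is Statherian and the youngest is Quaternary; oldest to youngest: Statherian, Tonian, Devonian, Carboniferous, Cretaceous, Paleogene, Quaternary.
Oldest start 1800 minus youngest end 0 gives 1800 Myr overall.
Individual lengths (start − end): Quaternary 2.58; Carboniferous 60; Cretaceous 79; Statherian 200; Tonian 280; Paleogene 42.97; Devonian 60.3. The largest is Tonian at 280 Myr.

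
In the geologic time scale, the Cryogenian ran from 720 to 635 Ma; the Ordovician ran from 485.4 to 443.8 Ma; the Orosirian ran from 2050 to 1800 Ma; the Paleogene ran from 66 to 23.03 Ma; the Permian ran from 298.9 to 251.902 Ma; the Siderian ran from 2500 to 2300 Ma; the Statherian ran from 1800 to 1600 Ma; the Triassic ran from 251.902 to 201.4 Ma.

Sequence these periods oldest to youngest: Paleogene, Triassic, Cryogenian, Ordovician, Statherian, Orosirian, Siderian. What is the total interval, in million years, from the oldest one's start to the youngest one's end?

From the excerpt: Paleogene 66–23.03; Triassic 251.902–201.4; Cryogenian 720–635; Ordovician 485.4–443.8; Statherian 1800–1600; Orosirian 2050–1800; Siderian 2500–2300 (Ma).
Larger Ma is earlier, so the oldest is Siderian and the youngest is Paleogene; oldest to youngest: Siderian, Orosirian, Statherian, Cryogenian, Ordovician, Triassic, Paleogene.
Oldest start 2500 minus youngest end 23.03 gives 2476.97 Myr overall.

Siderian, Orosirian, Statherian, Cryogenian, Ordovician, Triassic, Paleogene; total span 2476.97 Myr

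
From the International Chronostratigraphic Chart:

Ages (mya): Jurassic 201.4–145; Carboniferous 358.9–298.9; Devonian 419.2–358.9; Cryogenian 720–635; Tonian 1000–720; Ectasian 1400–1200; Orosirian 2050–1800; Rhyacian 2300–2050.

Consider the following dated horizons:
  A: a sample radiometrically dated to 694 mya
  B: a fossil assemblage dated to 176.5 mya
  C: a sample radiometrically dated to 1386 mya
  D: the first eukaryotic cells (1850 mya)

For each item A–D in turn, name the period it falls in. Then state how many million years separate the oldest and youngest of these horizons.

A: 694 Ma lies in 720–635 Ma, so Cryogenian.
B: 176.5 Ma lies in 201.4–145 Ma, so Jurassic.
C: 1386 Ma lies in 1400–1200 Ma, so Ectasian.
D: 1850 Ma lies in 2050–1800 Ma, so Orosirian.
Oldest = 1850 Ma, youngest = 176.5 Ma → span 1673.5 Myr.

A — Cryogenian; B — Jurassic; C — Ectasian; D — Orosirian; span 1673.5 million years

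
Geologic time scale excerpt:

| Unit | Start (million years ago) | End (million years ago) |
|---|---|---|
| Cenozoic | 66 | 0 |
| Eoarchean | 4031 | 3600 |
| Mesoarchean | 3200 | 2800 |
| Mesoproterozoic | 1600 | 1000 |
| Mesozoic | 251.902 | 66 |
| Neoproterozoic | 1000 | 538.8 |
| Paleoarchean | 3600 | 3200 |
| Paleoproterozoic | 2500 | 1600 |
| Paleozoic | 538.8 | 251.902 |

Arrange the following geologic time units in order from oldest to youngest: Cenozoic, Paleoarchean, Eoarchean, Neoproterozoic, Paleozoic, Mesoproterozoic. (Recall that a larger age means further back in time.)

Read off each span (Ma): Cenozoic 66–0; Paleoarchean 3600–3200; Eoarchean 4031–3600; Neoproterozoic 1000–538.8; Paleozoic 538.8–251.902; Mesoproterozoic 1600–1000.
Larger Ma is older, so oldest→youngest is Eoarchean, Paleoarchean, Mesoproterozoic, Neoproterozoic, Paleozoic, Cenozoic.

Eoarchean, then Paleoarchean, then Mesoproterozoic, then Neoproterozoic, then Paleozoic, then Cenozoic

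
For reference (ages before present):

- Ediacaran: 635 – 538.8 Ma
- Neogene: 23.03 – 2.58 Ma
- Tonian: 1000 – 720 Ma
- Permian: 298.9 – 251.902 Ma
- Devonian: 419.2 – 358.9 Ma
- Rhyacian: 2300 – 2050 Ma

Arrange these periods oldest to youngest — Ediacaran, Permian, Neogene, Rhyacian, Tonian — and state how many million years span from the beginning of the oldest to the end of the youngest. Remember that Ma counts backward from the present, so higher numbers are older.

Rhyacian → Tonian → Ediacaran → Permian → Neogene; total span 2297.42 Myr

From the excerpt: Ediacaran 635–538.8; Permian 298.9–251.902; Neogene 23.03–2.58; Rhyacian 2300–2050; Tonian 1000–720 (Ma).
Larger Ma is earlier, so the oldest is Rhyacian and the youngest is Neogene; oldest to youngest: Rhyacian, Tonian, Ediacaran, Permian, Neogene.
Oldest start 2300 minus youngest end 2.58 gives 2297.42 Myr overall.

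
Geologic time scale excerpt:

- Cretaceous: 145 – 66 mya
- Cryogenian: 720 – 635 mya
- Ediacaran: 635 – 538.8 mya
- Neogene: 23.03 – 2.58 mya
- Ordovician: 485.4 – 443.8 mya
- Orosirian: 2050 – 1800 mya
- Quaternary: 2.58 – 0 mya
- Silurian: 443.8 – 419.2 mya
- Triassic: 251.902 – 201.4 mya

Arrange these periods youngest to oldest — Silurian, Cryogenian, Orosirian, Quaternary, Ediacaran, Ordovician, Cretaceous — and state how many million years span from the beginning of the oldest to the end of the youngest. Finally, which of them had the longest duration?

Quaternary → Cretaceous → Silurian → Ordovician → Ediacaran → Cryogenian → Orosirian; total span 2050 Myr; longest is Orosirian

Start ages (Ma): Orosirian 2050, Cryogenian 720, Ediacaran 635, Ordovician 485.4, Silurian 443.8, Cretaceous 145, Quaternary 2.58.
Ordered youngest to oldest: Quaternary, Cretaceous, Silurian, Ordovician, Ediacaran, Cryogenian, Orosirian.
Span = 2050 − 0 = 2050 Myr.
Durations: Ordovician 41.6, Quaternary 2.58, Cretaceous 79, Orosirian 250, Silurian 24.6, Cryogenian 85, Ediacaran 96.2 → longest is Orosirian (250 Myr).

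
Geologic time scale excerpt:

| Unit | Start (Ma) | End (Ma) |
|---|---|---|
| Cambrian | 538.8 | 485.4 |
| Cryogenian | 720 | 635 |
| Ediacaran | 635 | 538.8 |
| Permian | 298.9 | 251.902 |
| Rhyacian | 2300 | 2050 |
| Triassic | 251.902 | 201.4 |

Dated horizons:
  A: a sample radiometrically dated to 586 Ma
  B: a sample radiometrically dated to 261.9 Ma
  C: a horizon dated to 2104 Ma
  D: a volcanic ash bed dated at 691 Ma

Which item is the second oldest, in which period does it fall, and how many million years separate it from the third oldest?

D, in the Cryogenian; 105 million years to A

Larger Ma means older, so oldest first: C 2104 > D 691 > A 586 > B 261.9.
Counting 2 along gives D (691 Ma); the excerpt puts that inside the Cryogenian, 720–635 Ma.
Next in line is A (586 Ma), and 691 − 586 = 105 Myr.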